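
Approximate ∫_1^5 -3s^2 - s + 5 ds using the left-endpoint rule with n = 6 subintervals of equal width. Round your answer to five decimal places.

Δs = (5 − 1)/6 = 2/3.
Left endpoints: 1, 5/3, 7/3, 3, 11/3, 13/3.
f(1) = 1, f(5/3) = -5, f(7/3) = -41/3, f(3) = -25, f(11/3) = -39, f(13/3) = -167/3.
Sum = Δs · [f(1) + f(5/3) + f(7/3) + ...].
Sum ≈ -91.55556.

-91.55556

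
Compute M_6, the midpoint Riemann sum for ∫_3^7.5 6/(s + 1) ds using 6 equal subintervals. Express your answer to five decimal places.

Δs = (7.5 − 3)/6 = 0.75.
Midpoints: 3.375, 4.125, 4.875, 5.625, 6.375, 7.125.
f(3.375) = 48/35, f(4.125) = 48/41, f(4.875) = 48/47, f(5.625) = 48/53, f(6.375) = 48/59, f(7.125) = 48/65.
Sum = Δs · [f(3.375) + f(4.125) + f(4.875) + ...].
Sum ≈ 4.51584.

4.51584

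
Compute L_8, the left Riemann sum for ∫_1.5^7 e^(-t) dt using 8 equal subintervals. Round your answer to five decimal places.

0.30729

Δt = (7 − 1.5)/8 = 0.6875.
Left endpoints: 1.5, 2.1875, 2.875, 3.5625, 4.25, 4.9375, 5.625, 6.3125.
f(1.5) ≈ 0.22313, f(2.1875) ≈ 0.11220, f(2.875) ≈ 0.05642, f(3.5625) ≈ 0.02837, f(4.25) ≈ 0.01426, f(4.9375) ≈ 0.00717, f(5.625) ≈ 0.00361, f(6.3125) ≈ 0.00181.
Sum = Δt · [f(1.5) + f(2.1875) + f(2.875) + ...].
Sum ≈ 0.30729.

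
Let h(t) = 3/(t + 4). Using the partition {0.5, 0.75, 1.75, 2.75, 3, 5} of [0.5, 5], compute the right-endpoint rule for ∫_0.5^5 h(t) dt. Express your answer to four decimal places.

Subinterval widths: 0.25, 1, 1, 0.25, 2.
Right endpoints: 0.75, 1.75, 2.75, 3, 5.
h(0.75) = 12/19, h(1.75) = 12/23, h(2.75) = 4/9, h(3) = 3/7, h(5) = 1/3.
Sum = Σ Δt_i · h(t_i).
Sum ≈ 1.8979.

1.8979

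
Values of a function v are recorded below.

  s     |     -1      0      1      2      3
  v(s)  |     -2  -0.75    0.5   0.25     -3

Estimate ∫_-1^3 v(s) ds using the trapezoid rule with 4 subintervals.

Δs = 1.
T_4 = (1/2)·[(-2) + 2·(-0.75) + 2·0.5 + 2·0.25 + (-3)] = -2.5.

-2.5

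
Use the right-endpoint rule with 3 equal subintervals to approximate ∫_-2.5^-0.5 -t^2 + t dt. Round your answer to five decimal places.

-5.64815

Δt = (-0.5 − (-2.5))/3 = 2/3.
Right endpoints: -11/6, -7/6, -0.5.
f(-11/6) = -187/36, f(-7/6) = -91/36, f(-0.5) = -0.75.
Sum = Δt · [f(-11/6) + f(-7/6) + f(-0.5)].
Sum ≈ -5.64815.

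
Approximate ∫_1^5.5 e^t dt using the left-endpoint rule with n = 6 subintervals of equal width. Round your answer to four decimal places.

162.4711

Δt = (5.5 − 1)/6 = 0.75.
Left endpoints: 1, 1.75, 2.5, 3.25, 4, 4.75.
f(1) ≈ 2.7183, f(1.75) ≈ 5.7546, f(2.5) ≈ 12.1825, f(3.25) ≈ 25.7903, f(4) ≈ 54.5982, f(4.75) ≈ 115.5843.
Sum = Δt · [f(1) + f(1.75) + f(2.5) + ...].
Sum ≈ 162.4711.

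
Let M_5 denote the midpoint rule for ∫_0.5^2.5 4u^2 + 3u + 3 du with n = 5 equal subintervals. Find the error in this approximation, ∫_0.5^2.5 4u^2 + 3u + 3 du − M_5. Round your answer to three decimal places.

0.107

Exact integral: ∫_0.5^2.5 f(u) du ≈ 35.66667.
M_5 = 35.56.
Error ≈ 35.66667 − 35.56 ≈ 0.107.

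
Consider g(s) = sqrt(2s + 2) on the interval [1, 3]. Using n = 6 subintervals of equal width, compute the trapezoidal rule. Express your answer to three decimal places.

4.874

Δs = (3 − 1)/6 = 1/3.
g(1) ≈ 2.000, g(4/3) ≈ 2.160, g(5/3) ≈ 2.309, g(2) ≈ 2.449, g(7/3) ≈ 2.582, g(8/3) ≈ 2.708, g(3) ≈ 2.828.
T_6 = (Δs/2)·[g(s_0) + 2g(s_1) + ... + 2g(s_{5}) + g(s_6)].
Sum ≈ 4.874.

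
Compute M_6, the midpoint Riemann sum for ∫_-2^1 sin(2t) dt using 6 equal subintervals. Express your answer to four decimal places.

-0.1238

Δt = (1 − (-2))/6 = 0.5.
Midpoints: -1.75, -1.25, -0.75, -0.25, 0.25, 0.75.
f(-1.75) ≈ 0.3508, f(-1.25) ≈ -0.5985, f(-0.75) ≈ -0.9975, f(-0.25) ≈ -0.4794, f(0.25) ≈ 0.4794, f(0.75) ≈ 0.9975.
Sum = Δt · [f(-1.75) + f(-1.25) + f(-0.75) + ...].
Sum ≈ -0.1238.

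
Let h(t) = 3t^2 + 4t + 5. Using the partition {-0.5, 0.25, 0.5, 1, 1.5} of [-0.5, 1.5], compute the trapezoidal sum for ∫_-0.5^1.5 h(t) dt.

17.84375

Subinterval widths: 0.75, 0.25, 0.5, 0.5.
h(-0.5) = 3.75, h(0.25) = 6.1875, h(0.5) = 7.75, h(1) = 12, h(1.5) = 17.75.
On each subinterval the trapezoid contributes (Δt_i/2)·[h(t_{i-1}) + h(t_i)].
Sum = 17.84375.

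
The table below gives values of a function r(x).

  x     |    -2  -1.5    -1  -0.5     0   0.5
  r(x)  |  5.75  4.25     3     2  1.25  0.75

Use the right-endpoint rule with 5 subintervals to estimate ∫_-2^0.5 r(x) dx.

Δx = 0.5.
Sum = 0.5·[4.25 + 3 + 2 + 1.25 + 0.75] = 5.625.

5.625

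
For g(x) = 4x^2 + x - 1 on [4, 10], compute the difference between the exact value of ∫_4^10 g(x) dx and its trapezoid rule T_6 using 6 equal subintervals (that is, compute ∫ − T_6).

Exact integral: ∫_4^10 g(x) dx = 1284.
T_6 = 1288.
Error = 1284 − 1288 = -4.

-4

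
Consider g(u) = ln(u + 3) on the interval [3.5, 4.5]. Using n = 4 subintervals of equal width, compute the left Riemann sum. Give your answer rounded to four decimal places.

1.9271

Δu = (4.5 − 3.5)/4 = 0.25.
Left endpoints: 3.5, 3.75, 4, 4.25.
g(3.5) ≈ 1.8718, g(3.75) ≈ 1.9095, g(4) ≈ 1.9459, g(4.25) ≈ 1.9810.
Sum = Δu · [g(3.5) + g(3.75) + g(4) + g(4.25)].
Sum ≈ 1.9271.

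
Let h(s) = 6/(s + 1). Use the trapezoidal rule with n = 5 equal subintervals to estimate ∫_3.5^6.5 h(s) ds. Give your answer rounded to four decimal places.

3.0706

Δs = (6.5 − 3.5)/5 = 0.6.
h(3.5) = 4/3, h(4.1) = 20/17, h(4.7) = 20/19, h(5.3) = 20/21, h(5.9) = 20/23, h(6.5) = 0.8.
T_5 = (Δs/2)·[h(s_0) + 2h(s_1) + ... + 2h(s_{4}) + h(s_5)].
Sum ≈ 3.0706.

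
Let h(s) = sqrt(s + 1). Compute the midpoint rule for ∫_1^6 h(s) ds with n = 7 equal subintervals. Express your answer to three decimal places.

Δs = (6 − 1)/7 = 5/7.
Midpoints: 19/14, 29/14, 39/14, 3.5, 59/14, 69/14, 79/14.
h(19/14) ≈ 1.535, h(29/14) ≈ 1.753, h(39/14) ≈ 1.946, h(3.5) ≈ 2.121, h(59/14) ≈ 2.283, h(69/14) ≈ 2.435, h(79/14) ≈ 2.577.
Sum = Δs · [h(19/14) + h(29/14) + h(39/14) + ...].
Sum ≈ 10.465.

10.465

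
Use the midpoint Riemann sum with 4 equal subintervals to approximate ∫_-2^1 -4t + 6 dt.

24

Δt = (1 − (-2))/4 = 0.75.
Midpoints: -1.625, -0.875, -0.125, 0.625.
f(-1.625) = 12.5, f(-0.875) = 9.5, f(-0.125) = 6.5, f(0.625) = 3.5.
Sum = Δt · [f(-1.625) + f(-0.875) + f(-0.125) + f(0.625)].
Sum = 24.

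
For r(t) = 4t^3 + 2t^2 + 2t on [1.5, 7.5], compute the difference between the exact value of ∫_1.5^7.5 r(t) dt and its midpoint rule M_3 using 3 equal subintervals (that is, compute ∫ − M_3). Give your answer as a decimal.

112

Exact integral: ∫_1.5^7.5 r(t) dt = 3492.
M_3 = 3380.
Error = 3492 − 3380 = 112.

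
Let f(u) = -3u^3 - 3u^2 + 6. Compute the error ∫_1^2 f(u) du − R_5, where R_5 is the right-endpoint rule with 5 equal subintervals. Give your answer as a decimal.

Exact integral: ∫_1^2 f(u) du = -12.25.
R_5 = -15.36.
Error = -12.25 − (-15.36) = 3.11.

3.11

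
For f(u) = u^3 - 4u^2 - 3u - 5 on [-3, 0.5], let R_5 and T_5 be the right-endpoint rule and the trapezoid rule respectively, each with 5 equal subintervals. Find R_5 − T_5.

18.06875

R_5 = -44.9225.
T_5 = -62.99125.
R_5 − T_5 = 18.06875.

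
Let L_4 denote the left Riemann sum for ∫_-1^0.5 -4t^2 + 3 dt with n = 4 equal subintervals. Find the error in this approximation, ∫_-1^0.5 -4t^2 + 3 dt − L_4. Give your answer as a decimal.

0.703125

Exact integral: ∫_-1^0.5 f(t) dt = 3.
L_4 = 2.296875.
Error = 3 − 2.296875 = 0.703125.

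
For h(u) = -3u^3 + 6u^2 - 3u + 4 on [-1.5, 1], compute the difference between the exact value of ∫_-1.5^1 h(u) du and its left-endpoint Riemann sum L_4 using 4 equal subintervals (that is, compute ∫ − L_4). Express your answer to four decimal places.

-10.1318

Exact integral: ∫_-1.5^1 h(u) du = 23.671875.
L_4 ≈ 33.803711.
Error ≈ 23.671875 − 33.803711 ≈ -10.1318.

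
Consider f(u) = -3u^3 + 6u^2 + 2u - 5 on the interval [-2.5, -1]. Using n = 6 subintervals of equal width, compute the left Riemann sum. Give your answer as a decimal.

Δu = (-1 − (-2.5))/6 = 0.25.
Left endpoints: -2.5, -2.25, -2, -1.75, -1.5, -1.25.
f(-2.5) = 74.375, f(-2.25) = 55.046875, f(-2) = 39, f(-1.75) = 25.953125, f(-1.5) = 15.625, f(-1.25) = 7.734375.
Sum = Δu · [f(-2.5) + f(-2.25) + f(-2) + ...].
Sum = 54.43359375.

54.43359375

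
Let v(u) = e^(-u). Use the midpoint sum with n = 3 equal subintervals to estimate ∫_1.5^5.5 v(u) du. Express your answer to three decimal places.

0.204

Δu = (5.5 − 1.5)/3 = 4/3.
Midpoints: 13/6, 3.5, 29/6.
v(13/6) ≈ 0.115, v(3.5) ≈ 0.030, v(29/6) ≈ 0.008.
Sum = Δu · [v(13/6) + v(3.5) + v(29/6)].
Sum ≈ 0.204.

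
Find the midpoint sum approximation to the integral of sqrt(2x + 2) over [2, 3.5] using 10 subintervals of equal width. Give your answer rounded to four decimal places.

Δx = (3.5 − 2)/10 = 0.15.
Midpoints: 2.075, 2.225, 2.375, 2.525, 2.675, 2.825, 2.975, 3.125, 3.275, 3.425.
f(2.075) ≈ 2.4799, f(2.225) ≈ 2.5397, f(2.375) ≈ 2.5981, f(2.525) ≈ 2.6552, f(2.675) ≈ 2.7111, f(2.825) ≈ 2.7659, f(2.975) ≈ 2.8196, f(3.125) ≈ 2.8723, f(3.275) ≈ 2.9240, f(3.425) ≈ 2.9749.
Sum = Δx · [f(2.075) + f(2.225) + f(2.375) + ...].
Sum ≈ 4.1011.

4.1011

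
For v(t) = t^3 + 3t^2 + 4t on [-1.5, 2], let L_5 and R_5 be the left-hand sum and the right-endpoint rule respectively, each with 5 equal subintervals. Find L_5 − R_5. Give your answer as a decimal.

L_5 = 7.9625.
R_5 = 29.4.
L_5 − R_5 = -21.4375.

-21.4375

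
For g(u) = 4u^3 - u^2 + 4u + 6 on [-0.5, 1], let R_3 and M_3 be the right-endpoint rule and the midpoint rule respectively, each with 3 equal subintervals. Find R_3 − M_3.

2.625

R_3 = 13.625.
M_3 = 11.
R_3 − M_3 = 2.625.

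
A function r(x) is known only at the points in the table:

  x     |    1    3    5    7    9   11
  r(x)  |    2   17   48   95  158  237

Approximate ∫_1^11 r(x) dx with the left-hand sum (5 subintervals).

Δx = 2.
Sum = 2·[2 + 17 + 48 + 95 + 158] = 640.

640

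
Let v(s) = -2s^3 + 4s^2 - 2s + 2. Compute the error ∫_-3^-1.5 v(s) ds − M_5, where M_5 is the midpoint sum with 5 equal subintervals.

0.196875

Exact integral: ∫_-3^-1.5 v(s) ds = 79.21875.
M_5 = 79.021875.
Error = 79.21875 − 79.021875 = 0.196875.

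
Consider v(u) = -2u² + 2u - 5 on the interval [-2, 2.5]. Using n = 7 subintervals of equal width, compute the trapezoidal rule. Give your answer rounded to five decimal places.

Δu = (2.5 − (-2))/7 = 9/14.
v(-2) = -17, v(-19/14) = -1117/98, v(-5/7) = -365/49, v(-1/14) = -505/98, v(4/7) = -221/49, v(17/14) = -541/98, v(13/7) = -401/49, v(2.5) = -12.5.
T_7 = (Δu/2)·[v(u_0) + 2v(u_1) + ... + 2v(u_{6}) + v(u_7)].
Sum ≈ -36.61990.

-36.61990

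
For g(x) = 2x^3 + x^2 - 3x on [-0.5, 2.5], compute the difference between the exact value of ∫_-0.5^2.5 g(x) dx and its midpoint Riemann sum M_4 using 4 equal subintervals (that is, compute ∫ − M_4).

Exact integral: ∫_-0.5^2.5 g(x) dx = 15.75.
M_4 = 14.765625.
Error = 15.75 − 14.765625 = 0.984375.

0.984375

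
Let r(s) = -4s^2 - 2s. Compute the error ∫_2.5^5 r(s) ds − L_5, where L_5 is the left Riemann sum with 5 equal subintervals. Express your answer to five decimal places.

Exact integral: ∫_2.5^5 r(s) ds ≈ -164.5833333.
L_5 = -145.
Error ≈ -164.5833333 − (-145) ≈ -19.58333.

-19.58333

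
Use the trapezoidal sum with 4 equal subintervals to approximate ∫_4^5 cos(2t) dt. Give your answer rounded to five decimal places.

Δt = (5 − 4)/4 = 0.25.
f(4) ≈ -0.14550, f(4.25) ≈ -0.60201, f(4.5) ≈ -0.91113, f(4.75) ≈ -0.99717, f(5) ≈ -0.83907.
T_4 = (Δt/2)·[f(t_0) + 2f(t_1) + 2f(t_2) + 2f(t_3) + f(t_4)].
Sum ≈ -0.75065.

-0.75065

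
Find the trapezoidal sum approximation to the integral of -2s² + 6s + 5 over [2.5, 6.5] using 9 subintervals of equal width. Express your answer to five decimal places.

-44.93004

Δs = (6.5 − 2.5)/9 = 4/9.
f(2.5) = 7.5, f(53/18) = 863/162, f(61/18) = 383/162, f(23/6) = -25/18, f(77/18) = -961/162, f(85/18) = -1825/162, f(31/6) = -313/18, f(101/18) = -3937/162, f(109/18) = -5185/162, f(6.5) = -40.5.
T_9 = (Δs/2)·[f(s_0) + 2f(s_1) + ... + 2f(s_{8}) + f(s_9)].
Sum ≈ -44.93004.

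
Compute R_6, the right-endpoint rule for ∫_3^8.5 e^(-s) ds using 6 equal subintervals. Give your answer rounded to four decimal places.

Δs = (8.5 − 3)/6 = 11/12.
Right endpoints: 47/12, 29/6, 5.75, 20/3, 91/12, 8.5.
f(47/12) ≈ 0.0199, f(29/6) ≈ 0.0080, f(5.75) ≈ 0.0032, f(20/3) ≈ 0.0013, f(91/12) ≈ 0.0005, f(8.5) ≈ 0.0002.
Sum = Δs · [f(47/12) + f(29/6) + f(5.75) + ...].
Sum ≈ 0.0303.

0.0303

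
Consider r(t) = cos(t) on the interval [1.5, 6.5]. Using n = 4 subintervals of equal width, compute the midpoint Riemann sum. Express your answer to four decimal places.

-0.8357

Δt = (6.5 − 1.5)/4 = 1.25.
Midpoints: 2.125, 3.375, 4.625, 5.875.
r(2.125) ≈ -0.5263, r(3.375) ≈ -0.9729, r(4.625) ≈ -0.0873, r(5.875) ≈ 0.9178.
Sum = Δt · [r(2.125) + r(3.375) + r(4.625) + r(5.875)].
Sum ≈ -0.8357.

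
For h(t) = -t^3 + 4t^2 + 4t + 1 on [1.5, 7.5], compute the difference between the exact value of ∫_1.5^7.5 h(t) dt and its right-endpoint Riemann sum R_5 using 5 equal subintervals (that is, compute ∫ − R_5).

Exact integral: ∫_1.5^7.5 h(t) dt = -117.75.
R_5 = -238.53.
Error = -117.75 − (-238.53) = 120.78.

120.78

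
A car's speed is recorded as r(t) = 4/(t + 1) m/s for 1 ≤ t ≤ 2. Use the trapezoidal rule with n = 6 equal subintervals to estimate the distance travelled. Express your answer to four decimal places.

1.6231

Δt = (2 − 1)/6 = 1/6.
r(1) = 2, r(7/6) = 24/13, r(4/3) = 12/7, r(1.5) = 1.6, r(5/3) = 1.5, r(11/6) = 24/17, r(2) = 4/3.
T_6 = (Δt/2)·[r(t_0) + 2r(t_1) + ... + 2r(t_{5}) + r(t_6)].
Sum ≈ 1.6231.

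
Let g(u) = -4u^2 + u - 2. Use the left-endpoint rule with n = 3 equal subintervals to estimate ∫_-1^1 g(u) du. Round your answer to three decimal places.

Δu = (1 − (-1))/3 = 2/3.
Left endpoints: -1, -1/3, 1/3.
g(-1) = -7, g(-1/3) = -25/9, g(1/3) = -19/9.
Sum = Δu · [g(-1) + g(-1/3) + g(1/3)].
Sum ≈ -7.926.

-7.926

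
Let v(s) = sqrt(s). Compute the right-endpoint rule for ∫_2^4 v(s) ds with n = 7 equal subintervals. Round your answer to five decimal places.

3.53070

Δs = (4 − 2)/7 = 2/7.
Right endpoints: 16/7, 18/7, 20/7, 22/7, 24/7, 26/7, 4.
v(16/7) ≈ 1.51186, v(18/7) ≈ 1.60357, v(20/7) ≈ 1.69031, v(22/7) ≈ 1.77281, v(24/7) ≈ 1.85164, v(26/7) ≈ 1.92725, v(4) ≈ 2.00000.
Sum = Δs · [v(16/7) + v(18/7) + v(20/7) + ...].
Sum ≈ 3.53070.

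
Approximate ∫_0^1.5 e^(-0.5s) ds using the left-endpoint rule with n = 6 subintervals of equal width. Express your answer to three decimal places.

Δs = (1.5 − 0)/6 = 0.25.
Left endpoints: 0, 0.25, 0.5, 0.75, 1, 1.25.
f(0) ≈ 1.000, f(0.25) ≈ 0.882, f(0.5) ≈ 0.779, f(0.75) ≈ 0.687, f(1) ≈ 0.607, f(1.25) ≈ 0.535.
Sum = Δs · [f(0) + f(0.25) + f(0.5) + ...].
Sum ≈ 1.123.

1.123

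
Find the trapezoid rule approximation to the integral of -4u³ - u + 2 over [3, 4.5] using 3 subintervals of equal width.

-334.5

Δu = (4.5 − 3)/3 = 0.5.
f(3) = -109, f(3.5) = -173, f(4) = -258, f(4.5) = -367.
T_3 = (Δu/2)·[f(u_0) + 2f(u_1) + 2f(u_2) + f(u_3)].
Sum = -334.5.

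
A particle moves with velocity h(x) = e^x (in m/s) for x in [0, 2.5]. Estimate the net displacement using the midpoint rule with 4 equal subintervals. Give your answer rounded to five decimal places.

11.00254

Δx = (2.5 − 0)/4 = 0.625.
Midpoints: 0.3125, 0.9375, 1.5625, 2.1875.
h(0.3125) ≈ 1.36684, h(0.9375) ≈ 2.55359, h(1.5625) ≈ 4.77073, h(2.1875) ≈ 8.91290.
Sum = Δx · [h(0.3125) + h(0.9375) + h(1.5625) + h(2.1875)].
Sum ≈ 11.00254.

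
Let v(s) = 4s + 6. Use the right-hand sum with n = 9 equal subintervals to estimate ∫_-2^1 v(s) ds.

Δs = (1 − (-2))/9 = 1/3.
Right endpoints: -5/3, -4/3, -1, -2/3, -1/3, 0, 1/3, 2/3, 1.
v(-5/3) = -2/3, v(-4/3) = 2/3, v(-1) = 2, v(-2/3) = 10/3, v(-1/3) = 14/3, v(0) = 6, v(1/3) = 22/3, v(2/3) = 26/3, v(1) = 10.
Sum = Δs · [v(-5/3) + v(-4/3) + v(-1) + ...].
Sum = 14.

14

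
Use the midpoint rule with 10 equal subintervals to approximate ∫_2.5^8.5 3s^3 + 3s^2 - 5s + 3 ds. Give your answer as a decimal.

4327.8

Δs = (8.5 − 2.5)/10 = 0.6.
Midpoints: 2.8, 3.4, 4, 4.6, 5.2, 5.8, 6.4, 7, 7.6, 8.2.
f(2.8) = 78.376, f(3.4) = 138.592, f(4) = 223, f(4.6) = 335.488, f(5.2) = 479.944, f(5.8) = 660.256, f(6.4) = 880.312, f(7) = 1144, f(7.6) = 1455.208, f(8.2) = 1817.824.
Sum = Δs · [f(2.8) + f(3.4) + f(4) + ...].
Sum = 4327.8.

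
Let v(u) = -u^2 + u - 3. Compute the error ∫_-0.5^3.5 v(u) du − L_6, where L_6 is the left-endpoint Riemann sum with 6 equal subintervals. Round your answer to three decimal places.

-2.370

Exact integral: ∫_-0.5^3.5 v(u) du ≈ -20.33333.
L_6 ≈ -17.96296.
Error ≈ -20.33333 − (-17.96296) ≈ -2.370.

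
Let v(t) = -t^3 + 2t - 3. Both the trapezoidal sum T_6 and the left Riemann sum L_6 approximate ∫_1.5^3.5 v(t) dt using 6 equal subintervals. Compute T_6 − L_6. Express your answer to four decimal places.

T_6 ≈ -32.527778.
L_6 ≈ -26.611111.
T_6 − L_6 ≈ -5.9167.

-5.9167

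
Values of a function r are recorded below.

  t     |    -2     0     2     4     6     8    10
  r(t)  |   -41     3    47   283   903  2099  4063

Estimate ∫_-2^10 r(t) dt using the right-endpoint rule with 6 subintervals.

Δt = 2.
Sum = 2·[3 + 47 + 283 + 903 + 2099 + 4063] = 14796.

14796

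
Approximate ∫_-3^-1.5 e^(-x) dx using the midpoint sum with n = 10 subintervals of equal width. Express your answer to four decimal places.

15.5892

Δx = (-1.5 − (-3))/10 = 0.15.
Midpoints: -2.925, -2.775, -2.625, -2.475, -2.325, -2.175, -2.025, -1.875, -1.725, -1.575.
f(-2.925) ≈ 18.6342, f(-2.775) ≈ 16.0386, f(-2.625) ≈ 13.8046, f(-2.475) ≈ 11.8817, f(-2.325) ≈ 10.2267, f(-2.175) ≈ 8.8022, f(-2.025) ≈ 7.5761, f(-1.875) ≈ 6.5208, f(-1.725) ≈ 5.6125, f(-1.575) ≈ 4.8307.
Sum = Δx · [f(-2.925) + f(-2.775) + f(-2.625) + ...].
Sum ≈ 15.5892.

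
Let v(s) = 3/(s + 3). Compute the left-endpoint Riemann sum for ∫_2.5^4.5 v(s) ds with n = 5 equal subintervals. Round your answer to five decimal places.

0.96017

Δs = (4.5 − 2.5)/5 = 0.4.
Left endpoints: 2.5, 2.9, 3.3, 3.7, 4.1.
v(2.5) = 6/11, v(2.9) = 30/59, v(3.3) = 10/21, v(3.7) = 30/67, v(4.1) = 30/71.
Sum = Δs · [v(2.5) + v(2.9) + v(3.3) + v(3.7) + v(4.1)].
Sum ≈ 0.96017.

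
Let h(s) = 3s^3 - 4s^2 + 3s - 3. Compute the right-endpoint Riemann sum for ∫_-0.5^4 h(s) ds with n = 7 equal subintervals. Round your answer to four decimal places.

166.1441

Δs = (4 − (-0.5))/7 = 9/14.
Right endpoints: 1/7, 11/14, 10/7, 29/14, 19/7, 47/14, 4.
h(1/7) = -907/343, h(11/14) = -4547/2744, h(10/7) = 641/343, h(29/14) = 34891/2744, h(19/7) = 12233/343, h(47/14) = 207169/2744, h(4) = 137.
Sum = Δs · [h(1/7) + h(11/14) + h(10/7) + ...].
Sum ≈ 166.1441.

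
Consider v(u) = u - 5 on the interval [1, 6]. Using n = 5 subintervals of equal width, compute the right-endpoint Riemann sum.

-5

Δu = (6 − 1)/5 = 1.
Right endpoints: 2, 3, 4, 5, 6.
v(2) = -3, v(3) = -2, v(4) = -1, v(5) = 0, v(6) = 1.
Sum = Δu · [v(2) + v(3) + v(4) + v(5) + v(6)].
Sum = -5.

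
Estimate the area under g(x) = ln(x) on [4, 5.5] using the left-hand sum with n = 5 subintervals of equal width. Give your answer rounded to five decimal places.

2.28266

Δx = (5.5 − 4)/5 = 0.3.
Left endpoints: 4, 4.3, 4.6, 4.9, 5.2.
g(4) ≈ 1.38629, g(4.3) ≈ 1.45862, g(4.6) ≈ 1.52606, g(4.9) ≈ 1.58924, g(5.2) ≈ 1.64866.
Sum = Δx · [g(4) + g(4.3) + g(4.6) + g(4.9) + g(5.2)].
Sum ≈ 2.28266.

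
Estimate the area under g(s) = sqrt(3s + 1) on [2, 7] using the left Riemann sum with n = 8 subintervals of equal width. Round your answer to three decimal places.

18.168

Δs = (7 − 2)/8 = 0.625.
Left endpoints: 2, 2.625, 3.25, 3.875, 4.5, 5.125, 5.75, 6.375.
g(2) ≈ 2.646, g(2.625) ≈ 2.979, g(3.25) ≈ 3.279, g(3.875) ≈ 3.553, g(4.5) ≈ 3.808, g(5.125) ≈ 4.047, g(5.75) ≈ 4.272, g(6.375) ≈ 4.486.
Sum = Δs · [g(2) + g(2.625) + g(3.25) + ...].
Sum ≈ 18.168.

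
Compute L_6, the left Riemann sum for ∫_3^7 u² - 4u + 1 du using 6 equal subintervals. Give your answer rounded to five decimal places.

Δu = (7 − 3)/6 = 2/3.
Left endpoints: 3, 11/3, 13/3, 5, 17/3, 19/3.
f(3) = -2, f(11/3) = -2/9, f(13/3) = 22/9, f(5) = 6, f(17/3) = 94/9, f(19/3) = 142/9.
Sum = Δu · [f(3) + f(11/3) + f(13/3) + ...].
Sum ≈ 21.62963.

21.62963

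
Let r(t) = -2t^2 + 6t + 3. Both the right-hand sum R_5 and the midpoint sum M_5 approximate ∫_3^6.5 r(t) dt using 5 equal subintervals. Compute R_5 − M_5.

-16.7825

R_5 = -71.33.
M_5 = -54.5475.
R_5 − M_5 = -16.7825.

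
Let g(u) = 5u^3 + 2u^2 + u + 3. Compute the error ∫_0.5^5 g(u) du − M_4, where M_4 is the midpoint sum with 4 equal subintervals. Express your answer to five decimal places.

20.52686

Exact integral: ∫_0.5^5 g(u) du = 890.296875.
M_4 ≈ 869.7700195.
Error ≈ 890.296875 − 869.7700195 ≈ 20.52686.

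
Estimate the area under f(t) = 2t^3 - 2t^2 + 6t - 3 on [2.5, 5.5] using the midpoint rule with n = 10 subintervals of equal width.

400.005

Δt = (5.5 − 2.5)/10 = 0.3.
Midpoints: 2.65, 2.95, 3.25, 3.55, 3.85, 4.15, 4.45, 4.75, 5.05, 5.35.
f(2.65) = 36.07425, f(2.95) = 48.63975, f(3.25) = 64.03125, f(3.55) = 82.57275, f(3.85) = 104.58825, f(4.15) = 130.40175, f(4.45) = 160.33725, f(4.75) = 194.71875, f(5.05) = 233.87025, f(5.35) = 278.11575.
Sum = Δt · [f(2.65) + f(2.95) + f(3.25) + ...].
Sum = 400.005.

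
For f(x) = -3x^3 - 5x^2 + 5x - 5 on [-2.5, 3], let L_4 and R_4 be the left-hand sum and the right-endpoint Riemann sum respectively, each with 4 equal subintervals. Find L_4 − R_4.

156.921875

L_4 ≈ -57.2236328.
R_4 ≈ -214.1455078.
L_4 − R_4 = 156.921875.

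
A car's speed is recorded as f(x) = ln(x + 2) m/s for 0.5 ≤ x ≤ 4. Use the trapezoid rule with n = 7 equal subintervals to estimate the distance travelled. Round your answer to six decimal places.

Δx = (4 − 0.5)/7 = 0.5.
f(0.5) ≈ 0.916291, f(1) ≈ 1.098612, f(1.5) ≈ 1.252763, f(2) ≈ 1.386294, f(2.5) ≈ 1.504077, f(3) ≈ 1.609438, f(3.5) ≈ 1.704748, f(4) ≈ 1.791759.
T_7 = (Δx/2)·[f(x_0) + 2f(x_1) + ... + 2f(x_{6}) + f(x_7)].
Sum ≈ 4.954979.

4.954979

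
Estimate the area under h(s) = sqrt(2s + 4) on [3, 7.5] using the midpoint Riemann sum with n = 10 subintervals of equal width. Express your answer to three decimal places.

Δs = (7.5 − 3)/10 = 0.45.
Midpoints: 3.225, 3.675, 4.125, 4.575, 5.025, 5.475, 5.925, 6.375, 6.825, 7.275.
h(3.225) ≈ 3.233, h(3.675) ≈ 3.369, h(4.125) ≈ 3.500, h(4.575) ≈ 3.626, h(5.025) ≈ 3.748, h(5.475) ≈ 3.867, h(5.925) ≈ 3.981, h(6.375) ≈ 4.093, h(6.825) ≈ 4.201, h(7.275) ≈ 4.307.
Sum = Δs · [h(3.225) + h(3.675) + h(4.125) + ...].
Sum ≈ 17.066.

17.066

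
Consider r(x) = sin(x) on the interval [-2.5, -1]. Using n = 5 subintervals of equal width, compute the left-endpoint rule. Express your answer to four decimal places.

Δx = (-1 − (-2.5))/5 = 0.3.
Left endpoints: -2.5, -2.2, -1.9, -1.6, -1.3.
r(-2.5) ≈ -0.5985, r(-2.2) ≈ -0.8085, r(-1.9) ≈ -0.9463, r(-1.6) ≈ -0.9996, r(-1.3) ≈ -0.9636.
Sum = Δx · [r(-2.5) + r(-2.2) + r(-1.9) + r(-1.6) + r(-1.3)].
Sum ≈ -1.2949.

-1.2949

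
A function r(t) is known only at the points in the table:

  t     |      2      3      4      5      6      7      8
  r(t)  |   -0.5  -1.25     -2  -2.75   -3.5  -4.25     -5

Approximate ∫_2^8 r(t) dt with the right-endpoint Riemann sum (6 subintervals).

Δt = 1.
Sum = 1·[(-1.25) + (-2) + (-2.75) + (-3.5) + (-4.25) + (-5)] = -18.75.

-18.75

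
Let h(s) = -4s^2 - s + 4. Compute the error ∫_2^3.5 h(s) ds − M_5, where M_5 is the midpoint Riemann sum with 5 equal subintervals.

-0.045

Exact integral: ∫_2^3.5 h(s) ds = -44.625.
M_5 = -44.58.
Error = -44.625 − (-44.58) = -0.045.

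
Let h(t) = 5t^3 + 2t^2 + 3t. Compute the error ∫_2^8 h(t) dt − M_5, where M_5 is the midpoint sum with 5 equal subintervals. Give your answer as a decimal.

Exact integral: ∫_2^8 h(t) dt = 5526.
M_5 = 5470.56.
Error = 5526 − 5470.56 = 55.44.

55.44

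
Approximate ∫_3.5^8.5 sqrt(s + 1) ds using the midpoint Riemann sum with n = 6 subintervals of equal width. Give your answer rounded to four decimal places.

13.1588

Δs = (8.5 − 3.5)/6 = 5/6.
Midpoints: 47/12, 4.75, 67/12, 77/12, 7.25, 97/12.
f(47/12) ≈ 2.2174, f(4.75) ≈ 2.3979, f(67/12) ≈ 2.5658, f(77/12) ≈ 2.7234, f(7.25) ≈ 2.8723, f(97/12) ≈ 3.0139.
Sum = Δs · [f(47/12) + f(4.75) + f(67/12) + ...].
Sum ≈ 13.1588.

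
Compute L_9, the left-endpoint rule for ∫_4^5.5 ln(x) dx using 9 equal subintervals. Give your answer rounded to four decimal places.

Δx = (5.5 − 4)/9 = 1/6.
Left endpoints: 4, 25/6, 13/3, 4.5, 14/3, 29/6, 5, 31/6, 16/3.
f(4) ≈ 1.3863, f(25/6) ≈ 1.4271, f(13/3) ≈ 1.4663, f(4.5) ≈ 1.5041, f(14/3) ≈ 1.5404, f(29/6) ≈ 1.5755, f(5) ≈ 1.6094, f(31/6) ≈ 1.6422, f(16/3) ≈ 1.6740.
Sum = Δx · [f(4) + f(25/6) + f(13/3) + ...].
Sum ≈ 2.3042.

2.3042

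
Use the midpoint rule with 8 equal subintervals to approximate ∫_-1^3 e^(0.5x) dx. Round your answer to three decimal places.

Δx = (3 − (-1))/8 = 0.5.
Midpoints: -0.75, -0.25, 0.25, 0.75, 1.25, 1.75, 2.25, 2.75.
f(-0.75) ≈ 0.687, f(-0.25) ≈ 0.882, f(0.25) ≈ 1.133, f(0.75) ≈ 1.455, f(1.25) ≈ 1.868, f(1.75) ≈ 2.399, f(2.25) ≈ 3.080, f(2.75) ≈ 3.955.
Sum = Δx · [f(-0.75) + f(-0.25) + f(0.25) + ...].
Sum ≈ 7.730.

7.730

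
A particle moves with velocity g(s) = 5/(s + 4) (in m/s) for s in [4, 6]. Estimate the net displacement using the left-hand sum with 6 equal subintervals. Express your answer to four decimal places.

1.1368

Δs = (6 − 4)/6 = 1/3.
Left endpoints: 4, 13/3, 14/3, 5, 16/3, 17/3.
g(4) = 0.625, g(13/3) = 0.6, g(14/3) = 15/26, g(5) = 5/9, g(16/3) = 15/28, g(17/3) = 15/29.
Sum = Δs · [g(4) + g(13/3) + g(14/3) + ...].
Sum ≈ 1.1368.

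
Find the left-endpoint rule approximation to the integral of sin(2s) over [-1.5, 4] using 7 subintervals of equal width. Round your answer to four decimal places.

-0.7757

Δs = (4 − (-1.5))/7 = 11/14.
Left endpoints: -1.5, -5/7, 1/14, 6/7, 23/14, 17/7, 45/14.
f(-1.5) ≈ -0.1411, f(-5/7) ≈ -0.9899, f(1/14) ≈ 0.1424, f(6/7) ≈ 0.9897, f(23/14) ≈ -0.1436, f(17/7) ≈ -0.9895, f(45/14) ≈ 0.1449.
Sum = Δs · [f(-1.5) + f(-5/7) + f(1/14) + ...].
Sum ≈ -0.7757.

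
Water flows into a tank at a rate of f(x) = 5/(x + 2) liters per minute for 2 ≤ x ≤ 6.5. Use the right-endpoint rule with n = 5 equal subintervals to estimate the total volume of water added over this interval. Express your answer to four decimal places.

3.4874

Δx = (6.5 − 2)/5 = 0.9.
Right endpoints: 2.9, 3.8, 4.7, 5.6, 6.5.
f(2.9) = 50/49, f(3.8) = 25/29, f(4.7) = 50/67, f(5.6) = 25/38, f(6.5) = 10/17.
Sum = Δx · [f(2.9) + f(3.8) + f(4.7) + f(5.6) + f(6.5)].
Sum ≈ 3.4874.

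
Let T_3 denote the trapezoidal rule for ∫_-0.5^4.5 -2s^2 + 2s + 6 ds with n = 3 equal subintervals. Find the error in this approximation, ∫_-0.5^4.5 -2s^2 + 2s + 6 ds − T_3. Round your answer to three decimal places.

4.630

Exact integral: ∫_-0.5^4.5 f(s) ds ≈ -10.83333.
T_3 ≈ -15.46296.
Error ≈ -10.83333 − (-15.46296) ≈ 4.630.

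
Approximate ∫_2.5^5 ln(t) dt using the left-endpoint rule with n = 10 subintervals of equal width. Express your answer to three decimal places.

3.169

Δt = (5 − 2.5)/10 = 0.25.
Left endpoints: 2.5, 2.75, 3, 3.25, 3.5, 3.75, 4, 4.25, 4.5, 4.75.
f(2.5) ≈ 0.916, f(2.75) ≈ 1.012, f(3) ≈ 1.099, f(3.25) ≈ 1.179, f(3.5) ≈ 1.253, f(3.75) ≈ 1.322, f(4) ≈ 1.386, f(4.25) ≈ 1.447, f(4.5) ≈ 1.504, f(4.75) ≈ 1.558.
Sum = Δt · [f(2.5) + f(2.75) + f(3) + ...].
Sum ≈ 3.169.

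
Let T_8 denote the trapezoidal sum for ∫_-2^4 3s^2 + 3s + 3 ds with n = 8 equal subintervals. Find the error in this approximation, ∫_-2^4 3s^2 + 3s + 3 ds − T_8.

-1.6875

Exact integral: ∫_-2^4 f(s) ds = 108.
T_8 = 109.6875.
Error = 108 − 109.6875 = -1.6875.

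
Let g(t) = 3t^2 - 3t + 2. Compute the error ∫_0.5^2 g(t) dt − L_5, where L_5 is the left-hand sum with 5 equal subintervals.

Exact integral: ∫_0.5^2 g(t) dt = 5.25.
L_5 = 4.305.
Error = 5.25 − 4.305 = 0.945.

0.945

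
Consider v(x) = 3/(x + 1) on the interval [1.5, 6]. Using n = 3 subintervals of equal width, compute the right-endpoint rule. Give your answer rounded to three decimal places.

2.586

Δx = (6 − 1.5)/3 = 1.5.
Right endpoints: 3, 4.5, 6.
v(3) = 0.75, v(4.5) = 6/11, v(6) = 3/7.
Sum = Δx · [v(3) + v(4.5) + v(6)].
Sum ≈ 2.586.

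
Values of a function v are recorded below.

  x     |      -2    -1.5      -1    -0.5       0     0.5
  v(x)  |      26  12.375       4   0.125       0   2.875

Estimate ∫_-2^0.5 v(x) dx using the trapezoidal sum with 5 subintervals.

Δx = 0.5.
T_5 = (0.5/2)·[26 + 2·12.375 + 2·4 + 2·0.125 + 2·0 + 2.875] = 15.46875.

15.46875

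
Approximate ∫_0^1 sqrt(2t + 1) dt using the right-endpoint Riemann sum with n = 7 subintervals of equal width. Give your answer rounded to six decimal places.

1.450290

Δt = (1 − 0)/7 = 1/7.
Right endpoints: 1/7, 2/7, 3/7, 4/7, 5/7, 6/7, 1.
f(1/7) ≈ 1.133893, f(2/7) ≈ 1.253566, f(3/7) ≈ 1.362770, f(4/7) ≈ 1.463850, f(5/7) ≈ 1.558387, f(6/7) ≈ 1.647509, f(1) ≈ 1.732051.
Sum = Δt · [f(1/7) + f(2/7) + f(3/7) + ...].
Sum ≈ 1.450290.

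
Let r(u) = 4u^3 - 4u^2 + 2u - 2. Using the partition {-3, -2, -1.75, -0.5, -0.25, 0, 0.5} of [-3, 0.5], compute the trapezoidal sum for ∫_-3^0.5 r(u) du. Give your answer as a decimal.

-144.34375

Subinterval widths: 1, 0.25, 1.25, 0.25, 0.25, 0.5.
r(-3) = -152, r(-2) = -54, r(-1.75) = -39.1875, r(-0.5) = -4.5, r(-0.25) = -2.8125, r(0) = -2, r(0.5) = -1.5.
On each subinterval the trapezoid contributes (Δu_i/2)·[r(u_{i-1}) + r(u_i)].
Sum = -144.34375.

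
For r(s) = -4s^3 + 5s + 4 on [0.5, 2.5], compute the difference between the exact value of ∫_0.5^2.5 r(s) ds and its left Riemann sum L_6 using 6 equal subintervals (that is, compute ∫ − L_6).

-8

Exact integral: ∫_0.5^2.5 r(s) ds = -16.
L_6 = -8.
Error = -16 − (-8) = -8.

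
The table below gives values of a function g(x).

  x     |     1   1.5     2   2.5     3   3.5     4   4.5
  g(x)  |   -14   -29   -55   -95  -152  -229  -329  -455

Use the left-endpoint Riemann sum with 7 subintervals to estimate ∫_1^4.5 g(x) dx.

-451.5

Δx = 0.5.
Sum = 0.5·[(-14) + (-29) + (-55) + (-95) + (-152) + (-229) + (-329)] = -451.5.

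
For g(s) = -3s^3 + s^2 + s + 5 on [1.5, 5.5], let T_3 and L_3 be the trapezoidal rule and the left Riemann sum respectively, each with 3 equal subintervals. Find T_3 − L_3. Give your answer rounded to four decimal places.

-304.6667

T_3 ≈ -630.314815.
L_3 ≈ -325.648148.
T_3 − L_3 ≈ -304.6667.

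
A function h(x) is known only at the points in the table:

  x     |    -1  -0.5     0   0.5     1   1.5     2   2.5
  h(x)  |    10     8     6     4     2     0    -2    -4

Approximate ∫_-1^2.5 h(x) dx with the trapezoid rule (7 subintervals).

10.5

Δx = 0.5.
T_7 = (0.5/2)·[10 + 2·8 + 2·6 + 2·4 + 2·2 + 2·0 + 2·(-2) + (-4)] = 10.5.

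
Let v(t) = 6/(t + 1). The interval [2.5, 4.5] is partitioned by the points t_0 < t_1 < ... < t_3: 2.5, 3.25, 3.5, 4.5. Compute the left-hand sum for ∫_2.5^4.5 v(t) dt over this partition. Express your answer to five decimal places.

2.97199

Subinterval widths: 0.75, 0.25, 1.
Left endpoints: 2.5, 3.25, 3.5.
v(2.5) = 12/7, v(3.25) = 24/17, v(3.5) = 4/3.
Sum = Σ Δt_i · v(t_i).
Sum ≈ 2.97199.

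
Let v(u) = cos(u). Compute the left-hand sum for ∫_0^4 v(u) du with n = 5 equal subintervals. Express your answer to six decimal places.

Δu = (4 − 0)/5 = 0.8.
Left endpoints: 0, 0.8, 1.6, 2.4, 3.2.
v(0) ≈ 1.000000, v(0.8) ≈ 0.696707, v(1.6) ≈ -0.029200, v(2.4) ≈ -0.737394, v(3.2) ≈ -0.998295.
Sum = Δu · [v(0) + v(0.8) + v(1.6) + v(2.4) + v(3.2)].
Sum ≈ -0.054545.

-0.054545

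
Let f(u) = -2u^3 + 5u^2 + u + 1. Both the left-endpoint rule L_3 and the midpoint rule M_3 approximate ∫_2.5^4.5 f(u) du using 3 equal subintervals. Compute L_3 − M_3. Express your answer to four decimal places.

22.7778

L_3 ≈ -26.703704.
M_3 ≈ -49.481481.
L_3 − M_3 ≈ 22.7778.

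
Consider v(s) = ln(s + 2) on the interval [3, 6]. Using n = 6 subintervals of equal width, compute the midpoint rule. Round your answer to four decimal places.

Δs = (6 − 3)/6 = 0.5.
Midpoints: 3.25, 3.75, 4.25, 4.75, 5.25, 5.75.
v(3.25) ≈ 1.6582, v(3.75) ≈ 1.7492, v(4.25) ≈ 1.8326, v(4.75) ≈ 1.9095, v(5.25) ≈ 1.9810, v(5.75) ≈ 2.0477.
Sum = Δs · [v(3.25) + v(3.75) + v(4.25) + ...].
Sum ≈ 5.5891.

5.5891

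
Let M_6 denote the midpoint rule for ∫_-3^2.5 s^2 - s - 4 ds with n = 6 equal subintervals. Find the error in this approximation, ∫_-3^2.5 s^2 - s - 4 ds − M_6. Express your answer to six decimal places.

0.385127

Exact integral: ∫_-3^2.5 f(s) ds ≈ -6.41666667.
M_6 ≈ -6.80179398.
Error ≈ -6.41666667 − (-6.80179398) ≈ 0.385127.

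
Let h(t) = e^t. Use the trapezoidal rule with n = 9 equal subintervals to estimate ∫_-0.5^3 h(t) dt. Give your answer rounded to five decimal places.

Δt = (3 − (-0.5))/9 = 7/18.
h(-0.5) ≈ 0.60653, h(-1/9) ≈ 0.89484, h(5/18) ≈ 1.32019, h(2/3) ≈ 1.94773, h(19/18) ≈ 2.87357, h(13/9) ≈ 4.23950, h(11/6) ≈ 6.25470, h(20/9) ≈ 9.22781, h(47/18) ≈ 13.61417, h(3) ≈ 20.08554.
T_9 = (Δt/2)·[h(t_0) + 2h(t_1) + ... + 2h(t_{8}) + h(t_9)].
Sum ≈ 19.72388.

19.72388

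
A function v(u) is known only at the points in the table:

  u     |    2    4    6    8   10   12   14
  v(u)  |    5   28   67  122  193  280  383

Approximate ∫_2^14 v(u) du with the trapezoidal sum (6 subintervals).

1768

Δu = 2.
T_6 = (2/2)·[5 + 2·28 + 2·67 + 2·122 + 2·193 + 2·280 + 383] = 1768.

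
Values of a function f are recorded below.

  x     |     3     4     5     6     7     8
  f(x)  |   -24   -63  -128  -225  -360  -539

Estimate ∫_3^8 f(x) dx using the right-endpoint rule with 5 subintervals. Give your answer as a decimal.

Δx = 1.
Sum = 1·[(-63) + (-128) + (-225) + (-360) + (-539)] = -1315.

-1315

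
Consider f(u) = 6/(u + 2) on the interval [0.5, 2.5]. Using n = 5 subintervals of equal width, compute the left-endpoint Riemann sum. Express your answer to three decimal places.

3.749

Δu = (2.5 − 0.5)/5 = 0.4.
Left endpoints: 0.5, 0.9, 1.3, 1.7, 2.1.
f(0.5) = 2.4, f(0.9) = 60/29, f(1.3) = 20/11, f(1.7) = 60/37, f(2.1) = 60/41.
Sum = Δu · [f(0.5) + f(0.9) + f(1.3) + f(1.7) + f(2.1)].
Sum ≈ 3.749.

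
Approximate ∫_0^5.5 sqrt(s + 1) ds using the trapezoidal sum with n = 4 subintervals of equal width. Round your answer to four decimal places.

Δs = (5.5 − 0)/4 = 1.375.
f(0) ≈ 1.0000, f(1.375) ≈ 1.5411, f(2.75) ≈ 1.9365, f(4.125) ≈ 2.2638, f(5.5) ≈ 2.5495.
T_4 = (Δs/2)·[f(s_0) + 2f(s_1) + 2f(s_2) + 2f(s_3) + f(s_4)].
Sum ≈ 10.3348.

10.3348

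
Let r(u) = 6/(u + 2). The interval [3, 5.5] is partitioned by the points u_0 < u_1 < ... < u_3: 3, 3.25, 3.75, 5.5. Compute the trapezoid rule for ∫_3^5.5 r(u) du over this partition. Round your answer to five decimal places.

Subinterval widths: 0.25, 0.5, 1.75.
r(3) = 1.2, r(3.25) = 8/7, r(3.75) = 24/23, r(5.5) = 0.8.
On each subinterval the trapezoid contributes (Δu_i/2)·[r(u_{i-1}) + r(u_i)].
Sum ≈ 2.45248.

2.45248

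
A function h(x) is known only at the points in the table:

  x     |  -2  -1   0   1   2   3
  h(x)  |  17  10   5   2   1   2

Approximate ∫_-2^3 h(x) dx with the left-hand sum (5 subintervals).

Δx = 1.
Sum = 1·[17 + 10 + 5 + 2 + 1] = 35.

35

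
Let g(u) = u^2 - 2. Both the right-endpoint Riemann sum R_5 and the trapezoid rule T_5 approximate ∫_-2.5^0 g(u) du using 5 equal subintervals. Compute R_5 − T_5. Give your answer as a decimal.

R_5 = -1.25.
T_5 = 0.3125.
R_5 − T_5 = -1.5625.

-1.5625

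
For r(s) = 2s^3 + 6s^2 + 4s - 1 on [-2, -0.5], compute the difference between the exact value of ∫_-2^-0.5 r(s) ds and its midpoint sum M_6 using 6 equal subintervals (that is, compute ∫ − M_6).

-0.01171875

Exact integral: ∫_-2^-0.5 r(s) ds = -1.21875.
M_6 = -1.20703125.
Error = -1.21875 − (-1.20703125) = -0.01171875.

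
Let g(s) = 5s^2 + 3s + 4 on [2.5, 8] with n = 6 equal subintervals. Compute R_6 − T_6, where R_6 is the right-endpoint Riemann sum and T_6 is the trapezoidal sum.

R_6 ≈ 1079.674190.
T_6 ≈ 939.767940.
R_6 − T_6 = 139.90625.

139.90625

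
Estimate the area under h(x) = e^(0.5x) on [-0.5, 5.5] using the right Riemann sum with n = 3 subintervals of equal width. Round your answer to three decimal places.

Δx = (5.5 − (-0.5))/3 = 2.
Right endpoints: 1.5, 3.5, 5.5.
h(1.5) ≈ 2.117, h(3.5) ≈ 5.755, h(5.5) ≈ 15.643.
Sum = Δx · [h(1.5) + h(3.5) + h(5.5)].
Sum ≈ 47.028.

47.028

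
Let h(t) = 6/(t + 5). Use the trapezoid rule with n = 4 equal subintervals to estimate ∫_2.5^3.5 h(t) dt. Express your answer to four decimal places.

0.7511

Δt = (3.5 − 2.5)/4 = 0.25.
h(2.5) = 0.8, h(2.75) = 24/31, h(3) = 0.75, h(3.25) = 8/11, h(3.5) = 12/17.
T_4 = (Δt/2)·[h(t_0) + 2h(t_1) + 2h(t_2) + 2h(t_3) + h(t_4)].
Sum ≈ 0.7511.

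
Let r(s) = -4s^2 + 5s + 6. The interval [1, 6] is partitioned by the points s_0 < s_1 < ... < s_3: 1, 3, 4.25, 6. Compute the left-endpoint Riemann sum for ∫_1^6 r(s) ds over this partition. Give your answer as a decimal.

Subinterval widths: 2, 1.25, 1.75.
Left endpoints: 1, 3, 4.25.
r(1) = 7, r(3) = -15, r(4.25) = -45.
Sum = Σ Δs_i · r(s_i).
Sum = -83.5.

-83.5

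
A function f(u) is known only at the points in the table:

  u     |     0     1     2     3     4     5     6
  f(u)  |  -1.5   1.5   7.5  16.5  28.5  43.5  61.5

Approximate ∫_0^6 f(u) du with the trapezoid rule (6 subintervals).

127.5

Δu = 1.
T_6 = (1/2)·[(-1.5) + 2·1.5 + 2·7.5 + 2·16.5 + 2·28.5 + 2·43.5 + 61.5] = 127.5.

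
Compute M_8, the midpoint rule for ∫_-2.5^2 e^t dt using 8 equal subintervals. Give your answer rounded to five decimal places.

Δt = (2 − (-2.5))/8 = 0.5625.
Midpoints: -2.21875, -1.65625, -1.09375, -0.53125, 0.03125, 0.59375, 1.15625, 1.71875.
f(-2.21875) ≈ 0.10874, f(-1.65625) ≈ 0.19085, f(-1.09375) ≈ 0.33496, f(-0.53125) ≈ 0.58787, f(0.03125) ≈ 1.03174, f(0.59375) ≈ 1.81077, f(1.15625) ≈ 3.17799, f(1.71875) ≈ 5.57755.
Sum = Δt · [f(-2.21875) + f(-1.65625) + f(-1.09375) + ...].
Sum ≈ 7.21152.

7.21152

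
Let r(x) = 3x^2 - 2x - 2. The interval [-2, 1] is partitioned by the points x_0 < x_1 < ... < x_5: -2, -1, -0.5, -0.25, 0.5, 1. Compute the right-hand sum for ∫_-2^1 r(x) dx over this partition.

0.359375

Subinterval widths: 1, 0.5, 0.25, 0.75, 0.5.
Right endpoints: -1, -0.5, -0.25, 0.5, 1.
r(-1) = 3, r(-0.5) = -0.25, r(-0.25) = -1.3125, r(0.5) = -2.25, r(1) = -1.
Sum = Σ Δx_i · r(x_i).
Sum = 0.359375.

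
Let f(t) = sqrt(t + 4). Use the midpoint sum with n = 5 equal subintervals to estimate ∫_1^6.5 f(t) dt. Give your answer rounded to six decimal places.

15.232517

Δt = (6.5 − 1)/5 = 1.1.
Midpoints: 1.55, 2.65, 3.75, 4.85, 5.95.
f(1.55) ≈ 2.355844, f(2.65) ≈ 2.578759, f(3.75) ≈ 2.783882, f(4.85) ≈ 2.974895, f(5.95) ≈ 3.154362.
Sum = Δt · [f(1.55) + f(2.65) + f(3.75) + f(4.85) + f(5.95)].
Sum ≈ 15.232517.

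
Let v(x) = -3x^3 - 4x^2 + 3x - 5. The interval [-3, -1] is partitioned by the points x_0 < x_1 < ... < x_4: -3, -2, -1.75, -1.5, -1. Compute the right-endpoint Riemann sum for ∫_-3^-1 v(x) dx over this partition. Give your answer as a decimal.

Subinterval widths: 1, 0.25, 0.25, 0.5.
Right endpoints: -2, -1.75, -1.5, -1.
v(-2) = -3, v(-1.75) = -6.421875, v(-1.5) = -8.375, v(-1) = -9.
Sum = Σ Δx_i · v(x_i).
Sum = -11.19921875.

-11.19921875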